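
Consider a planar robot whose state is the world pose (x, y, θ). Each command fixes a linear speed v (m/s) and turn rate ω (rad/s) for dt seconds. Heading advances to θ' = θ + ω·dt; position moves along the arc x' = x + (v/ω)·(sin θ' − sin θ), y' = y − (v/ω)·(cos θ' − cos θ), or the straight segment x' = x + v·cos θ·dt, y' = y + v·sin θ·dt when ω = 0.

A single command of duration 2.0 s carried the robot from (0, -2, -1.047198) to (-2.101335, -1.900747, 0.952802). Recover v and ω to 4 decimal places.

Δθ = 0.952802 − -1.047198 = 2.000000
ω = Δθ/dt = 2.000000/2.0 = 1.0000
R = Δx/(sin θ' − sin θ) = -1.2500
v = R·ω = -1.2500·1.0000 = -1.2500

v = -1.2500, ω = 1.0000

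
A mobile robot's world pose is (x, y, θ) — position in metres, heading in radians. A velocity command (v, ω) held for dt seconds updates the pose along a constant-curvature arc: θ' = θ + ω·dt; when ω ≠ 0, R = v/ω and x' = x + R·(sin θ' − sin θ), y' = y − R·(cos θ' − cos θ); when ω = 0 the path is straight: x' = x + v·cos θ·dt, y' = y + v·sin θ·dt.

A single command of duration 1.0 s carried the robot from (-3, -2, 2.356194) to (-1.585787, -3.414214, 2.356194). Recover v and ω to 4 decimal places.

v = -2.0000, ω = 0.0000

Δθ = 2.356194 − 2.356194 = 0.000000
ω = Δθ/dt = 0.000000/1.0 = 0.0000
ω = 0 → v = (Δx·cos θ + Δy·sin θ)/dt = -2.0000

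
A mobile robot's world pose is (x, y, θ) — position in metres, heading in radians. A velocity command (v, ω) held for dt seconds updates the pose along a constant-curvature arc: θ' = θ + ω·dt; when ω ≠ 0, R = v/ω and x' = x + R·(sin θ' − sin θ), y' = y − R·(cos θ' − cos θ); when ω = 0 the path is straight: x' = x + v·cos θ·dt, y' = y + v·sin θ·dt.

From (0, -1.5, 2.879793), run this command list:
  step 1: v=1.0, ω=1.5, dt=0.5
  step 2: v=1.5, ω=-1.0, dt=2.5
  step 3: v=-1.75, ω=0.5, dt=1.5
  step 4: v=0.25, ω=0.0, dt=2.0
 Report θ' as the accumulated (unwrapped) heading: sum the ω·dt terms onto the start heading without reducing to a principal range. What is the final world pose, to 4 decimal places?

(-2.8664, -1.6721, 1.8798)

step 1: θ'=3.6298 (R=0.6667) → pose (-0.4852, -1.5552, 3.6298)
step 2: θ'=1.1298 (R=-1.5000) → pose (-2.5453, 0.4099, 1.1298)
step 3: θ'=1.8798 (R=-3.5000) → pose (-2.7144, -2.1485, 1.8798)
step 4: θ'=1.8798 (straight) → pose (-2.8664, -1.6721, 1.8798)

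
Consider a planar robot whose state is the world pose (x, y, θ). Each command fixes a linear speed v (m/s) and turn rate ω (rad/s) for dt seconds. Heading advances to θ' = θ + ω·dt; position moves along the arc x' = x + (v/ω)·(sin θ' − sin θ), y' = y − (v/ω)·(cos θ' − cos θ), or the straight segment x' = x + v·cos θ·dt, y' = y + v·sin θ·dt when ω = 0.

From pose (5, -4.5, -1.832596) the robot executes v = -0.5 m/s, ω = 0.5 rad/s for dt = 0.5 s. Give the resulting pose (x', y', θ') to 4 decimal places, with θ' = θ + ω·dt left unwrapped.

θ' = -1.8326 + 0.5·0.5 = -1.5826
R = v/ω = -0.5/0.5 = -1.0000
x' = 5 + -1.0000·(sin -1.5826 − sin -1.8326) = 5.0340
y' = -4.5 − -1.0000·(cos -1.5826 − cos -1.8326) = -4.2530

(5.0340, -4.2530, -1.5826)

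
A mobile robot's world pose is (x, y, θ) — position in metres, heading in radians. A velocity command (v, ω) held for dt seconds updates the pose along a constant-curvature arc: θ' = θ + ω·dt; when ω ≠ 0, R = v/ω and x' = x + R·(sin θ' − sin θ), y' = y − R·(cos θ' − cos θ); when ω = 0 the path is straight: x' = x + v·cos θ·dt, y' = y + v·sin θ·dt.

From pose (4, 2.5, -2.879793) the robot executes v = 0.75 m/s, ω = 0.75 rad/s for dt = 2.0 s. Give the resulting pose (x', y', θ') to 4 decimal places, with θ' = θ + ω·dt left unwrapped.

θ' = -2.8798 + 0.75·2.0 = -1.3798
R = v/ω = 0.75/0.75 = 1.0000
x' = 4 + 1.0000·(sin -1.3798 − sin -2.8798) = 3.2770
y' = 2.5 − 1.0000·(cos -1.3798 − cos -2.8798) = 1.3442

(3.2770, 1.3442, -1.3798)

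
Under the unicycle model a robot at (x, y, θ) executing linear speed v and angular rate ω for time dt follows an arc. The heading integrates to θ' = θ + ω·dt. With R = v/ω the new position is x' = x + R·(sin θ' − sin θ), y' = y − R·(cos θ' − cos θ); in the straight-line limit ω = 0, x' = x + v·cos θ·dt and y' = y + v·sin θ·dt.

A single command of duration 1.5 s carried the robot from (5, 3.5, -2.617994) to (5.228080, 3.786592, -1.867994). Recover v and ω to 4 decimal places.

v = -0.2500, ω = 0.5000

Δθ = -1.867994 − -2.617994 = 0.750000
ω = Δθ/dt = 0.750000/1.5 = 0.5000
R = −Δy/(cos θ' − cos θ) = -0.5000
v = R·ω = -0.5000·0.5000 = -0.2500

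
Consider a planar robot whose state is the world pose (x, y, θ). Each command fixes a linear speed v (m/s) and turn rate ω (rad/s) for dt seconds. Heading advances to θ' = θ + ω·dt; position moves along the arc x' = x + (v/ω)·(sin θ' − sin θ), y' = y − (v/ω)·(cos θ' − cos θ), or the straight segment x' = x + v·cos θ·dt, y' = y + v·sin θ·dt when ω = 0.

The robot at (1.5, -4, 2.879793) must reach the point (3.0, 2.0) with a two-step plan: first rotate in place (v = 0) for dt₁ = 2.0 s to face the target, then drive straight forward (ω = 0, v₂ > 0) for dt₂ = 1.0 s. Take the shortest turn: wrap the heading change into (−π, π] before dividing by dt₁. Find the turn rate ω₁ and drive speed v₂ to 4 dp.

heading to target = atan2(2−-4, 3−1.5) = 1.3258
Δθ = wrap(1.3258 − 2.8798) = -1.5540; ω₁ = Δθ/dt₁ = -0.7770
distance = √((3−1.5)² + (2−-4)²) = 6.1847; v₂ = distance/dt₂ = 6.1847

ω₁ = -0.7770, v₂ = 6.1847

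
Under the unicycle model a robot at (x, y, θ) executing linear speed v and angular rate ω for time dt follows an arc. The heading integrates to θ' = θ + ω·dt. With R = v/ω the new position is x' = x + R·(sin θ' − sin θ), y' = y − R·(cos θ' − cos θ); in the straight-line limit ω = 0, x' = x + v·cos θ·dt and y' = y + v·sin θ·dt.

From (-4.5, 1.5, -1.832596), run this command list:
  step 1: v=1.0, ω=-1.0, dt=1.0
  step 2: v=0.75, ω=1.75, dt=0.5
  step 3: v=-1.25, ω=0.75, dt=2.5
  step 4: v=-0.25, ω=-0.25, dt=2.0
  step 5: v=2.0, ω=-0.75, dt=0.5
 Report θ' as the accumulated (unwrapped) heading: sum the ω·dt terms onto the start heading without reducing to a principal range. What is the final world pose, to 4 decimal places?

step 1: θ'=-2.8326 (R=-1.0000) → pose (-5.1618, 0.8062, -2.8326)
step 2: θ'=-1.9576 (R=0.4286) → pose (-5.4284, 0.5596, -1.9576)
step 3: θ'=-0.0826 (R=-1.6667) → pose (-6.8344, 2.8493, -0.0826)
step 4: θ'=-0.5826 (R=1.0000) → pose (-7.3021, 3.0108, -0.5826)
step 5: θ'=-0.9576 (R=-2.6667) → pose (-6.5885, 2.3187, -0.9576)

(-6.5885, 2.3187, -0.9576)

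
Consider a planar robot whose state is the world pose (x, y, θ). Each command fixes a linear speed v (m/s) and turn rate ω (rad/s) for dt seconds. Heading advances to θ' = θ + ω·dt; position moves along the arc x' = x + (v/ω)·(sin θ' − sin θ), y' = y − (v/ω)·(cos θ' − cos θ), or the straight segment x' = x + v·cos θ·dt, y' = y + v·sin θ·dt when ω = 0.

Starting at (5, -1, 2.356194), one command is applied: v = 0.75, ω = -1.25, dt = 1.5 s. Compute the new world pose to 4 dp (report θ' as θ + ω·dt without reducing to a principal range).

(5.1466, -0.0439, 0.4812)

θ' = 2.3562 + -1.25·1.5 = 0.4812
R = v/ω = 0.75/-1.25 = -0.6000
x' = 5 + -0.6000·(sin 0.4812 − sin 2.3562) = 5.1466
y' = -1 − -0.6000·(cos 0.4812 − cos 2.3562) = -0.0439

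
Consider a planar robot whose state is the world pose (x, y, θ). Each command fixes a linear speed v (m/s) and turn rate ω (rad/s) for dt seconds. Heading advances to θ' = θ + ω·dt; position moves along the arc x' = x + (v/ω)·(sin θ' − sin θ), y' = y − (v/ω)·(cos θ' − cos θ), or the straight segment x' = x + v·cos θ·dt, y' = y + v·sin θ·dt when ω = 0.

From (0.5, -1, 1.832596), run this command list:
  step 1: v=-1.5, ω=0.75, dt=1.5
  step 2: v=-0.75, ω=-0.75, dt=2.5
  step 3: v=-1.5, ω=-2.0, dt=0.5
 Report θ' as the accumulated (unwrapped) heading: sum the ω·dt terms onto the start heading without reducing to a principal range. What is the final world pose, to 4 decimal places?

step 1: θ'=2.9576 (R=-2.0000) → pose (2.0659, -2.4486, 2.9576)
step 2: θ'=1.0826 (R=1.0000) → pose (2.7661, -3.9008, 1.0826)
step 3: θ'=0.0826 (R=0.7500) → pose (2.1656, -4.2964, 0.0826)

(2.1656, -4.2964, 0.0826)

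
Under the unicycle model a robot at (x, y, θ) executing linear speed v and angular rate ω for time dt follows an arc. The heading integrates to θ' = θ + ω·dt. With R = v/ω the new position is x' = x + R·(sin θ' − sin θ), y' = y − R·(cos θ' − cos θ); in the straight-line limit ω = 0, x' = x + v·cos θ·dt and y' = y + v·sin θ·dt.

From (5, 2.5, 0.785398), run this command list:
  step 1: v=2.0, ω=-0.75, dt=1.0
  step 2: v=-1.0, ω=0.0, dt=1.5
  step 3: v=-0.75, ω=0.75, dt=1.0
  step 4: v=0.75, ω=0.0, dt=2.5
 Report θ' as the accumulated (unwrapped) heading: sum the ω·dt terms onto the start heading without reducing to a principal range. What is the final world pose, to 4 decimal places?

(5.9463, 4.2599, 0.7854)

step 1: θ'=0.0354 (R=-2.6667) → pose (6.7912, 3.2794, 0.0354)
step 2: θ'=0.0354 (straight) → pose (5.2922, 3.2263, 0.0354)
step 3: θ'=0.7854 (R=-1.0000) → pose (4.6205, 2.9340, 0.7854)
step 4: θ'=0.7854 (straight) → pose (5.9463, 4.2599, 0.7854)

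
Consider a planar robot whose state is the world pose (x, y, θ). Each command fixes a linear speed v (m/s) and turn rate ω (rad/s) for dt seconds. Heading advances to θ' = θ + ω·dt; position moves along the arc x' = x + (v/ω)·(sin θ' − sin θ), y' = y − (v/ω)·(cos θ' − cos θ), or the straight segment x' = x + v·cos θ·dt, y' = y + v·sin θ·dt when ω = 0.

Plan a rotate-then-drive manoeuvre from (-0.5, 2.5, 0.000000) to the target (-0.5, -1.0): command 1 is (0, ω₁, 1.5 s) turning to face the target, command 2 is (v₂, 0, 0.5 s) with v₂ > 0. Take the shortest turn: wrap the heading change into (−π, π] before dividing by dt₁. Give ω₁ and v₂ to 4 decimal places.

ω₁ = -1.0472, v₂ = 7.0000

heading to target = atan2(-1−2.5, -0.5−-0.5) = -1.5708
Δθ = wrap(-1.5708 − 0.0000) = -1.5708; ω₁ = Δθ/dt₁ = -1.0472
distance = √((-0.5−-0.5)² + (-1−2.5)²) = 3.5000; v₂ = distance/dt₂ = 7.0000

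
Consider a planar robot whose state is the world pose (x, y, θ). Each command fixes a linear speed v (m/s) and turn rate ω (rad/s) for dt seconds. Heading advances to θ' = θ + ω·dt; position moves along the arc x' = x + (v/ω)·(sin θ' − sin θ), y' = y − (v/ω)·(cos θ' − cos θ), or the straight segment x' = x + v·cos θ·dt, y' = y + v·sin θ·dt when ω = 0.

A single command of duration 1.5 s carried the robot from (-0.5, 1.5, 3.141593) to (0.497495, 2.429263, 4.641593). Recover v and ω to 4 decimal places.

Δθ = 4.641593 − 3.141593 = 1.500000
ω = Δθ/dt = 1.500000/1.5 = 1.0000
R = Δx/(sin θ' − sin θ) = -1.0000
v = R·ω = -1.0000·1.0000 = -1.0000

v = -1.0000, ω = 1.0000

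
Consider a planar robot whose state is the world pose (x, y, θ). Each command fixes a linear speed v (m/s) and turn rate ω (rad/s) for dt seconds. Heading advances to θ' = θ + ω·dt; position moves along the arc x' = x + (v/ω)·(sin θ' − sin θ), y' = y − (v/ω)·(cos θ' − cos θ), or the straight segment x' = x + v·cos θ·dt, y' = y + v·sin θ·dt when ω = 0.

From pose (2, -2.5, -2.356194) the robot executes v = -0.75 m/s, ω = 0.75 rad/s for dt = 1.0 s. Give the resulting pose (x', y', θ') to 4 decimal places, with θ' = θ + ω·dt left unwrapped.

θ' = -2.3562 + 0.75·1.0 = -1.6062
R = v/ω = -0.75/0.75 = -1.0000
x' = 2 + -1.0000·(sin -1.6062 − sin -2.3562) = 2.2923
y' = -2.5 − -1.0000·(cos -1.6062 − cos -2.3562) = -1.8283

(2.2923, -1.8283, -1.6062)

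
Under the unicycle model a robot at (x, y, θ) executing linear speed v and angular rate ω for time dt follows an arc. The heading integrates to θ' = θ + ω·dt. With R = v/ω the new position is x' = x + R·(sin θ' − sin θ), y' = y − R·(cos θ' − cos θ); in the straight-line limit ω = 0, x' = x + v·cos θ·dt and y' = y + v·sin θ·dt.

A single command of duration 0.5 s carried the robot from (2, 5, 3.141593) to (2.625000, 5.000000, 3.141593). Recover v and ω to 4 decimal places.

v = -1.2500, ω = 0.0000

Δθ = 3.141593 − 3.141593 = 0.000000
ω = Δθ/dt = 0.000000/0.5 = 0.0000
ω = 0 → v = (Δx·cos θ + Δy·sin θ)/dt = -1.2500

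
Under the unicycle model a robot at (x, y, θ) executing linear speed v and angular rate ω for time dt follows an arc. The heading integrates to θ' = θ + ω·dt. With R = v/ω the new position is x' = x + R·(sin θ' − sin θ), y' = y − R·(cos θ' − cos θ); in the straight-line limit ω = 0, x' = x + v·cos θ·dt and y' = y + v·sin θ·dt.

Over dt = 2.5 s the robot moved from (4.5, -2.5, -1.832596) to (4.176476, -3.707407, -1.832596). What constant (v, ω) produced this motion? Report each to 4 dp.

v = 0.5000, ω = 0.0000

Δθ = -1.832596 − -1.832596 = 0.000000
ω = Δθ/dt = 0.000000/2.5 = 0.0000
ω = 0 → v = (Δx·cos θ + Δy·sin θ)/dt = 0.5000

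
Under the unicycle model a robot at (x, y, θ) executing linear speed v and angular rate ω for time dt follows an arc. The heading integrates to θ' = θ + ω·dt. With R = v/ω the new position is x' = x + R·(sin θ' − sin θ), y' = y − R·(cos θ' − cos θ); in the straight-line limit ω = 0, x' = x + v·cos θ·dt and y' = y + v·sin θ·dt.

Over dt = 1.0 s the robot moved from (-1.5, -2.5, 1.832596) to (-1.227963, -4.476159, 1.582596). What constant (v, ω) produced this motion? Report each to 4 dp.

v = -2.0000, ω = -0.2500

Δθ = 1.582596 − 1.832596 = -0.250000
ω = Δθ/dt = -0.250000/1.0 = -0.2500
R = −Δy/(cos θ' − cos θ) = 8.0000
v = R·ω = 8.0000·-0.2500 = -2.0000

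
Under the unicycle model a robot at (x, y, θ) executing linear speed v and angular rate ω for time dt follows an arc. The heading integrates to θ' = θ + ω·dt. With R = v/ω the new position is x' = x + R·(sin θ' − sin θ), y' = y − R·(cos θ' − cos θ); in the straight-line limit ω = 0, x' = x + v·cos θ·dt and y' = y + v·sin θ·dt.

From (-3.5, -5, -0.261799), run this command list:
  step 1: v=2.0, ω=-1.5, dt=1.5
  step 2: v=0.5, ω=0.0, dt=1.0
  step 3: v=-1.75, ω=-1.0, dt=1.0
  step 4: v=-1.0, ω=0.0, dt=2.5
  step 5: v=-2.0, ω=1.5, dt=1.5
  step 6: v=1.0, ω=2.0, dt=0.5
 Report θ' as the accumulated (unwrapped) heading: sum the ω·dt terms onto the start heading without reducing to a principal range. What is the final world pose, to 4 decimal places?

(2.6302, -7.0297, -0.2618)

step 1: θ'=-2.5118 (R=-1.3333) → pose (-3.0598, -7.3654, -2.5118)
step 2: θ'=-2.5118 (straight) → pose (-3.4639, -7.6599, -2.5118)
step 3: θ'=-3.5118 (R=1.7500) → pose (-1.8000, -7.4427, -3.5118)
step 4: θ'=-3.5118 (straight) → pose (0.5306, -8.3473, -3.5118)
step 5: θ'=-1.2618 (R=-1.3333) → pose (2.2832, -6.6988, -1.2618)
step 6: θ'=-0.2618 (R=0.5000) → pose (2.6302, -7.0297, -0.2618)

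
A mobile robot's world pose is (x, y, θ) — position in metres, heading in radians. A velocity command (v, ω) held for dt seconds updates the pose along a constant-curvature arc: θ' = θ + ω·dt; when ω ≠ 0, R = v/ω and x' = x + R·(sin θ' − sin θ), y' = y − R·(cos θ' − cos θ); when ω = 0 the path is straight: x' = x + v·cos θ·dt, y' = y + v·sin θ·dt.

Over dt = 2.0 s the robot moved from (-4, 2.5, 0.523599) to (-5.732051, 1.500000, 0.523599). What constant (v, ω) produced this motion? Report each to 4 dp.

Δθ = 0.523599 − 0.523599 = 0.000000
ω = Δθ/dt = 0.000000/2.0 = 0.0000
ω = 0 → v = (Δx·cos θ + Δy·sin θ)/dt = -1.0000

v = -1.0000, ω = 0.0000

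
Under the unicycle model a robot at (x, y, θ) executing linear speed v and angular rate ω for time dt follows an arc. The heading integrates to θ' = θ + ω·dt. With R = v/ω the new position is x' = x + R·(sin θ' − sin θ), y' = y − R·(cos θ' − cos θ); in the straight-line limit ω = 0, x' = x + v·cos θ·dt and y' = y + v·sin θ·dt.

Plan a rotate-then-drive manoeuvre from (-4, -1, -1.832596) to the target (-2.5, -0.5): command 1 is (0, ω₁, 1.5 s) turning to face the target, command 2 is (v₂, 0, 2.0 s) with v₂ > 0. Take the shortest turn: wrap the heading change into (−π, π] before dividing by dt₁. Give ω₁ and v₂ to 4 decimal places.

ω₁ = 1.4362, v₂ = 0.7906

heading to target = atan2(-0.5−-1, -2.5−-4) = 0.3218
Δθ = wrap(0.3218 − -1.8326) = 2.1543; ω₁ = Δθ/dt₁ = 1.4362
distance = √((-2.5−-4)² + (-0.5−-1)²) = 1.5811; v₂ = distance/dt₂ = 0.7906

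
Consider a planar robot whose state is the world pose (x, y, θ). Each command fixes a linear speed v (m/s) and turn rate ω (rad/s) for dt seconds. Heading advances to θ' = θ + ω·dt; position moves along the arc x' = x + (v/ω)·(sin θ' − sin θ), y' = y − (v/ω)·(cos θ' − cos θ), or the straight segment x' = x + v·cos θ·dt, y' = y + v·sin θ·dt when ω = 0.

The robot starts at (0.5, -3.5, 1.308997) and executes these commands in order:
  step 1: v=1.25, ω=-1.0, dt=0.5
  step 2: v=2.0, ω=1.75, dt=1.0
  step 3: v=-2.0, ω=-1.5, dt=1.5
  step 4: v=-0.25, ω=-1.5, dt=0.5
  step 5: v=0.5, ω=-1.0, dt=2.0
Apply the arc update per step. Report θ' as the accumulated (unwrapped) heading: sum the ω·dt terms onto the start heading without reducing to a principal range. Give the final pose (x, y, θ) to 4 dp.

(0.2637, -4.4275, -2.4410)

step 1: θ'=0.8090 (R=-1.2500) → pose (0.8029, -2.9607, 0.8090)
step 2: θ'=2.5590 (R=1.1429) → pose (0.6047, -1.2176, 2.5590)
step 3: θ'=0.3090 (R=1.3333) → pose (0.2766, -3.6012, 0.3090)
step 4: θ'=-0.4410 (R=0.1667) → pose (0.1548, -3.5931, -0.4410)
step 5: θ'=-2.4410 (R=-0.5000) → pose (0.2637, -4.4275, -2.4410)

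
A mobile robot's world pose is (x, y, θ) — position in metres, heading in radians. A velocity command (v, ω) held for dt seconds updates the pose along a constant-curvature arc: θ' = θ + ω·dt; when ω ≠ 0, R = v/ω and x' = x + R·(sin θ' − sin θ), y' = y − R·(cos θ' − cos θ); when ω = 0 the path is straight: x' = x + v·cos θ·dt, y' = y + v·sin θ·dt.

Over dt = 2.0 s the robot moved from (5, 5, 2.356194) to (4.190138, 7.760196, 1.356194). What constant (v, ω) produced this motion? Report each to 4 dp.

Δθ = 1.356194 − 2.356194 = -1.000000
ω = Δθ/dt = -1.000000/2.0 = -0.5000
R = −Δy/(cos θ' − cos θ) = -3.0000
v = R·ω = -3.0000·-0.5000 = 1.5000

v = 1.5000, ω = -0.5000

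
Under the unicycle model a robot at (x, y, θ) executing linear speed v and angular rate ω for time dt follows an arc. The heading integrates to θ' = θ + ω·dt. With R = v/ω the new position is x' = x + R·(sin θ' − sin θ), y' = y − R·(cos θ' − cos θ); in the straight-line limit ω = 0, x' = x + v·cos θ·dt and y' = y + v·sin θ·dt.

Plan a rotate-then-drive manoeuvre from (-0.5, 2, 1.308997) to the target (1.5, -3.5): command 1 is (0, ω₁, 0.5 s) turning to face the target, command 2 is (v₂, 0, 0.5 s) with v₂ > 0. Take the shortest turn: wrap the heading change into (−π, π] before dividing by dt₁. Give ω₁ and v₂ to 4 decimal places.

ω₁ = -5.0620, v₂ = 11.7047

heading to target = atan2(-3.5−2, 1.5−-0.5) = -1.2220
Δθ = wrap(-1.2220 − 1.3090) = -2.5310; ω₁ = Δθ/dt₁ = -5.0620
distance = √((1.5−-0.5)² + (-3.5−2)²) = 5.8523; v₂ = distance/dt₂ = 11.7047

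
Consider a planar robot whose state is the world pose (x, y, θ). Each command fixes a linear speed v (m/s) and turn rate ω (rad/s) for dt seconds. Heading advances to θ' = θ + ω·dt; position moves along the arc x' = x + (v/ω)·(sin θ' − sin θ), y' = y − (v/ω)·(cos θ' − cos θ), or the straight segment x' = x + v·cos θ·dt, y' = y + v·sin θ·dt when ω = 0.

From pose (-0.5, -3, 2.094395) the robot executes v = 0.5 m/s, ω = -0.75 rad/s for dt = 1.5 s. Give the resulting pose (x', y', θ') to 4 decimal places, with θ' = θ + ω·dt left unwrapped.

(-0.4723, -2.2895, 0.9694)

θ' = 2.0944 + -0.75·1.5 = 0.9694
R = v/ω = 0.5/-0.75 = -0.6667
x' = -0.5 + -0.6667·(sin 0.9694 − sin 2.0944) = -0.4723
y' = -3 − -0.6667·(cos 0.9694 − cos 2.0944) = -2.2895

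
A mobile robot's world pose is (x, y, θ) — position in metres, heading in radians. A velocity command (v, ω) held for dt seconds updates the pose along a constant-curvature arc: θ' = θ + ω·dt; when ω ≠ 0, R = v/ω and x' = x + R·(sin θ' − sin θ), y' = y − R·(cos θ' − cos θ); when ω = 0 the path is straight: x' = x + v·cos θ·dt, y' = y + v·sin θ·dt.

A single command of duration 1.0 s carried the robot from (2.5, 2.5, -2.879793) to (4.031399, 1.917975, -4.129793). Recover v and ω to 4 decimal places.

v = -1.7500, ω = -1.2500

Δθ = -4.129793 − -2.879793 = -1.250000
ω = Δθ/dt = -1.250000/1.0 = -1.2500
R = Δx/(sin θ' − sin θ) = 1.4000
v = R·ω = 1.4000·-1.2500 = -1.7500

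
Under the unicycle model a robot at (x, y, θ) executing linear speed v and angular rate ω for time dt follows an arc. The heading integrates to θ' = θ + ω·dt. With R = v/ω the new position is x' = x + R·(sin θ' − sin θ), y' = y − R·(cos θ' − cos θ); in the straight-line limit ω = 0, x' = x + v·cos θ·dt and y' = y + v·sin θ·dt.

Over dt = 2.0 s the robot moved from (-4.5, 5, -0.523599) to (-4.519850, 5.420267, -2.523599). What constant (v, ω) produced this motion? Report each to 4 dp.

Δθ = -2.523599 − -0.523599 = -2.000000
ω = Δθ/dt = -2.000000/2.0 = -1.0000
R = −Δy/(cos θ' − cos θ) = 0.2500
v = R·ω = 0.2500·-1.0000 = -0.2500

v = -0.2500, ω = -1.0000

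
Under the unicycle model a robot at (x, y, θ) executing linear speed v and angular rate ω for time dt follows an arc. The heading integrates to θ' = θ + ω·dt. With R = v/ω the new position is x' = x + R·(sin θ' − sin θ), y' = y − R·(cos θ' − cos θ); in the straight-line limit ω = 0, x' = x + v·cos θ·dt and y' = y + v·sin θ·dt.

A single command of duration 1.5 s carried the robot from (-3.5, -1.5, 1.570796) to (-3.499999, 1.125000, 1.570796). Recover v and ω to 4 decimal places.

Δθ = 1.570796 − 1.570796 = 0.000000
ω = Δθ/dt = 0.000000/1.5 = 0.0000
ω = 0 → v = (Δx·cos θ + Δy·sin θ)/dt = 1.7500

v = 1.7500, ω = 0.0000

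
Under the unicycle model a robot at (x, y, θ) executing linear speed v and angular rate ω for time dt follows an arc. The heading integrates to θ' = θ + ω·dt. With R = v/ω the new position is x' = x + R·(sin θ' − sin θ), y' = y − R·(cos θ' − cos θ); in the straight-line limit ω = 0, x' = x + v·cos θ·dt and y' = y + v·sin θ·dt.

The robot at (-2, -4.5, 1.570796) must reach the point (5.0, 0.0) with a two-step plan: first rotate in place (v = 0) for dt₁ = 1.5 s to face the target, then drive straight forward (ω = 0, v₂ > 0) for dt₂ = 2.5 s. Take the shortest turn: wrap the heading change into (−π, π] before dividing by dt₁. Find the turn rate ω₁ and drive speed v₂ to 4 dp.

ω₁ = -0.6663, v₂ = 3.3287

heading to target = atan2(0−-4.5, 5−-2) = 0.5713
Δθ = wrap(0.5713 − 1.5708) = -0.9995; ω₁ = Δθ/dt₁ = -0.6663
distance = √((5−-2)² + (0−-4.5)²) = 8.3217; v₂ = distance/dt₂ = 3.3287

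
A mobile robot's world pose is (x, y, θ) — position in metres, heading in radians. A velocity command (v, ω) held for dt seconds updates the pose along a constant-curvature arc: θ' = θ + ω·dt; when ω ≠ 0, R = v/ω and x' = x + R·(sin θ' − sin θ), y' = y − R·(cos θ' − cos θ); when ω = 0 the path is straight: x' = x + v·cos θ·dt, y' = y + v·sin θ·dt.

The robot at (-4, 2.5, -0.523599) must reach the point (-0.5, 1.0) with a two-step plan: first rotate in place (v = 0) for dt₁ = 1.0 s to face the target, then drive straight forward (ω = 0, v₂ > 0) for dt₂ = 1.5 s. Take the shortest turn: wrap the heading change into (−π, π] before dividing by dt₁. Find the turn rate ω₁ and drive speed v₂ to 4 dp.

heading to target = atan2(1−2.5, -0.5−-4) = -0.4049
Δθ = wrap(-0.4049 − -0.5236) = 0.1187; ω₁ = Δθ/dt₁ = 0.1187
distance = √((-0.5−-4)² + (1−2.5)²) = 3.8079; v₂ = distance/dt₂ = 2.5386

ω₁ = 0.1187, v₂ = 2.5386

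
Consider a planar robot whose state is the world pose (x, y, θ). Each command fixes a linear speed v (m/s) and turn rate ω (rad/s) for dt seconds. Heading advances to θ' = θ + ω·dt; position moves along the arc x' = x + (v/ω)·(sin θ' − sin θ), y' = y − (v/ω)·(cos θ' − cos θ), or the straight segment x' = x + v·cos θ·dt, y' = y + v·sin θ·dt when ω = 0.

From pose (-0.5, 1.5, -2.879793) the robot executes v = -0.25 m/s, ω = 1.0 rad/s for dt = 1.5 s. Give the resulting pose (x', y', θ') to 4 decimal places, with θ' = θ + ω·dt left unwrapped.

(-0.3193, 1.7889, -1.3798)

θ' = -2.8798 + 1.0·1.5 = -1.3798
R = v/ω = -0.25/1.0 = -0.2500
x' = -0.5 + -0.2500·(sin -1.3798 − sin -2.8798) = -0.3193
y' = 1.5 − -0.2500·(cos -1.3798 − cos -2.8798) = 1.7889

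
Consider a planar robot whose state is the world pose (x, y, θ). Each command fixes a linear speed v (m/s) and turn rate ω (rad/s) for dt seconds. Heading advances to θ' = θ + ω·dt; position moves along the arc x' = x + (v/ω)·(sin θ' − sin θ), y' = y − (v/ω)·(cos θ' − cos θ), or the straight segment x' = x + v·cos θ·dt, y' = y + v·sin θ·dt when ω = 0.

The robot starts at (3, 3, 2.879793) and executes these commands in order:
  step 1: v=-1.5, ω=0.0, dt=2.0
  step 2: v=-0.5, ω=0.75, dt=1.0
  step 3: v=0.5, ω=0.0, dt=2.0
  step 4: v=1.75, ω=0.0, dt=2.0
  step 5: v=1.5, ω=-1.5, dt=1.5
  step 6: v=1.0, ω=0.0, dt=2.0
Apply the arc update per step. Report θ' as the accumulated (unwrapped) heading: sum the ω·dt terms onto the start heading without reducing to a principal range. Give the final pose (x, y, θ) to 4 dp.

(1.3375, 3.2047, 1.3798)

step 1: θ'=2.8798 (straight) → pose (5.8978, 2.2235, 2.8798)
step 2: θ'=3.6298 (R=-0.6667) → pose (6.3830, 2.2787, 3.6298)
step 3: θ'=3.6298 (straight) → pose (5.4998, 1.8097, 3.6298)
step 4: θ'=3.6298 (straight) → pose (2.4087, 0.1680, 3.6298)
step 5: θ'=1.3798 (R=-1.0000) → pose (0.9579, 1.2411, 1.3798)
step 6: θ'=1.3798 (straight) → pose (1.3375, 3.2047, 1.3798)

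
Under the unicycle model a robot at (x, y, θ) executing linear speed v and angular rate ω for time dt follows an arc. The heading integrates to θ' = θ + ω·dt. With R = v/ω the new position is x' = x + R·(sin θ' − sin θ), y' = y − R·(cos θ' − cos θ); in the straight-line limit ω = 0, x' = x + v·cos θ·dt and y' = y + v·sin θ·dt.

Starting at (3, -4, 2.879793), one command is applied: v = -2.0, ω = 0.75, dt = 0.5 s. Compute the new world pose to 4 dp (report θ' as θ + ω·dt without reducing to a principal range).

θ' = 2.8798 + 0.75·0.5 = 3.2548
R = v/ω = -2.0/0.75 = -2.6667
x' = 3 + -2.6667·(sin 3.2548 − sin 2.8798) = 3.9914
y' = -4 − -2.6667·(cos 3.2548 − cos 2.8798) = -4.0738

(3.9914, -4.0738, 3.2548)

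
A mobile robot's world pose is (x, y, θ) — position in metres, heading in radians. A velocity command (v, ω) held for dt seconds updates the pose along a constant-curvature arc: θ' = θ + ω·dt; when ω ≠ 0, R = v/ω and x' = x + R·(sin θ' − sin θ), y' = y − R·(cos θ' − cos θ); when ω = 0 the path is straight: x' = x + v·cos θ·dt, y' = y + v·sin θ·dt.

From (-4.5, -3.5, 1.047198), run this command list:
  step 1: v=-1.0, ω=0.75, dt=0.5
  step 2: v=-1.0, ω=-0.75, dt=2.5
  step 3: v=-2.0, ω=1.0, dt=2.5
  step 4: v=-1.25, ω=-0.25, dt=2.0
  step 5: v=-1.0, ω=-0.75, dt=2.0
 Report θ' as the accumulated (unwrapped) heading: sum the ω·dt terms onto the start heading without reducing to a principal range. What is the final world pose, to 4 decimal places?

(-9.9329, -11.3977, 0.0472)

step 1: θ'=1.4222 (R=-1.3333) → pose (-4.6639, -3.9693, 1.4222)
step 2: θ'=-0.4528 (R=1.3333) → pose (-6.5659, -4.9708, -0.4528)
step 3: θ'=2.0472 (R=-2.0000) → pose (-9.2182, -7.6864, 2.0472)
step 4: θ'=1.5472 (R=5.0000) → pose (-8.6628, -10.0973, 1.5472)
step 5: θ'=0.0472 (R=1.3333) → pose (-9.9329, -11.3977, 0.0472)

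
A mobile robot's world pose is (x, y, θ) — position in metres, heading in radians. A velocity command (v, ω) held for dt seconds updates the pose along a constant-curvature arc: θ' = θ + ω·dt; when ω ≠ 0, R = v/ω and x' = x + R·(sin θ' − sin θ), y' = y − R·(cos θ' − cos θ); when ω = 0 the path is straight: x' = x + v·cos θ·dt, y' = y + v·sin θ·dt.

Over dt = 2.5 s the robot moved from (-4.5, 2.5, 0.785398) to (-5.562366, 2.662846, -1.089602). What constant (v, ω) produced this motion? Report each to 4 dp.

v = -0.5000, ω = -0.7500

Δθ = -1.089602 − 0.785398 = -1.875000
ω = Δθ/dt = -1.875000/2.5 = -0.7500
R = Δx/(sin θ' − sin θ) = 0.6667
v = R·ω = 0.6667·-0.7500 = -0.5000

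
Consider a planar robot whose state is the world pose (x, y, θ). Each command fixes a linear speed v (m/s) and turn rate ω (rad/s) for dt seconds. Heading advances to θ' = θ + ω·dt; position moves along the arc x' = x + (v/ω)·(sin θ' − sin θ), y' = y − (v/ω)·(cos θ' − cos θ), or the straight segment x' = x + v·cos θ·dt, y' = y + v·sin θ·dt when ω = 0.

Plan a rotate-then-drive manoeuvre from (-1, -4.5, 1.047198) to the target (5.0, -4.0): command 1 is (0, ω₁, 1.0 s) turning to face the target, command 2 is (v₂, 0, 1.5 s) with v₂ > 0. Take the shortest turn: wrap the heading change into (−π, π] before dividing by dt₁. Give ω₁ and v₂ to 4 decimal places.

ω₁ = -0.9641, v₂ = 4.0139

heading to target = atan2(-4−-4.5, 5−-1) = 0.0831
Δθ = wrap(0.0831 − 1.0472) = -0.9641; ω₁ = Δθ/dt₁ = -0.9641
distance = √((5−-1)² + (-4−-4.5)²) = 6.0208; v₂ = distance/dt₂ = 4.0139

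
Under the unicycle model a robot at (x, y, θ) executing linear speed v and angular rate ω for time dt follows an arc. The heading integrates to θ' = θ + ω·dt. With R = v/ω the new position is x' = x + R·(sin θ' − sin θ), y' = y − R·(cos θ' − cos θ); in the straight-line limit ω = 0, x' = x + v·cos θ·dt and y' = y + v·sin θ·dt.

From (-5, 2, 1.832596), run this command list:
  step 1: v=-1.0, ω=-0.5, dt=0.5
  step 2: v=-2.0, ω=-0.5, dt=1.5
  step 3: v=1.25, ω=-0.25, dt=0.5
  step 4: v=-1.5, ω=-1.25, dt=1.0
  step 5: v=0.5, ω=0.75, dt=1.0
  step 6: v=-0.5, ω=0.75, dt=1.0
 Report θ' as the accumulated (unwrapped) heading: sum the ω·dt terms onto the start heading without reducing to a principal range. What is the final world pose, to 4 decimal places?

step 1: θ'=1.5826 (R=2.0000) → pose (-4.9320, 1.5060, 1.5826)
step 2: θ'=0.8326 (R=4.0000) → pose (-5.9730, -1.2331, 0.8326)
step 3: θ'=0.7076 (R=-5.0000) → pose (-5.5246, -0.7982, 0.7076)
step 4: θ'=-0.5424 (R=1.2000) → pose (-6.9241, -0.9141, -0.5424)
step 5: θ'=0.2076 (R=0.6667) → pose (-6.4425, -0.9954, 0.2076)
step 6: θ'=0.9576 (R=-0.6667) → pose (-6.8503, -1.2641, 0.9576)

(-6.8503, -1.2641, 0.9576)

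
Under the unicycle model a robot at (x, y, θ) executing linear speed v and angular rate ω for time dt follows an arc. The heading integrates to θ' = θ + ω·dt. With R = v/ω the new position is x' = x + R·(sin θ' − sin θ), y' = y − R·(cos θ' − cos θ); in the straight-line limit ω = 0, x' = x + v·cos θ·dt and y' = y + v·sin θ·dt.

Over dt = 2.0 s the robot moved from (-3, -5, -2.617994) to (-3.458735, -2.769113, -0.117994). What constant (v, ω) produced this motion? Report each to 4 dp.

Δθ = -0.117994 − -2.617994 = 2.500000
ω = Δθ/dt = 2.500000/2.0 = 1.2500
R = −Δy/(cos θ' − cos θ) = -1.2000
v = R·ω = -1.2000·1.2500 = -1.5000

v = -1.5000, ω = 1.2500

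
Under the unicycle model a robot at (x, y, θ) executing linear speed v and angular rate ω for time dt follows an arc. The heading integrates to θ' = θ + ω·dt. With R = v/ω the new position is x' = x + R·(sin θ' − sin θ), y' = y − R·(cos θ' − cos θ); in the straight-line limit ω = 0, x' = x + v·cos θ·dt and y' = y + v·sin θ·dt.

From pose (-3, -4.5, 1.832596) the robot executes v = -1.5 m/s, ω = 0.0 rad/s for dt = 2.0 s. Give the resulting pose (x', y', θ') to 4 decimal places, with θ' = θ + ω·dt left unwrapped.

(-2.2235, -7.3978, 1.8326)

θ' = 1.8326 + 0.0·2.0 = 1.8326
ω = 0 → straight: x' = -3 + -1.5·cos(1.8326)·2.0 = -2.2235
y' = -4.5 + -1.5·sin(1.8326)·2.0 = -7.3978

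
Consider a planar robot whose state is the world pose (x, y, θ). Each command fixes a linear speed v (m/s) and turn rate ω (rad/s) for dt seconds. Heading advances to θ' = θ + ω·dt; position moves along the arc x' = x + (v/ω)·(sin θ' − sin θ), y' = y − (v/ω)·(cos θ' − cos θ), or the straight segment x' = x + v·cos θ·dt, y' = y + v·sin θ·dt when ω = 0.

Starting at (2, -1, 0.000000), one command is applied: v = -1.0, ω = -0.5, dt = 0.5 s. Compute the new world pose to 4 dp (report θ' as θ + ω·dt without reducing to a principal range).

(1.5052, -0.9378, -0.2500)

θ' = 0.0000 + -0.5·0.5 = -0.2500
R = v/ω = -1.0/-0.5 = 2.0000
x' = 2 + 2.0000·(sin -0.2500 − sin 0.0000) = 1.5052
y' = -1 − 2.0000·(cos -0.2500 − cos 0.0000) = -0.9378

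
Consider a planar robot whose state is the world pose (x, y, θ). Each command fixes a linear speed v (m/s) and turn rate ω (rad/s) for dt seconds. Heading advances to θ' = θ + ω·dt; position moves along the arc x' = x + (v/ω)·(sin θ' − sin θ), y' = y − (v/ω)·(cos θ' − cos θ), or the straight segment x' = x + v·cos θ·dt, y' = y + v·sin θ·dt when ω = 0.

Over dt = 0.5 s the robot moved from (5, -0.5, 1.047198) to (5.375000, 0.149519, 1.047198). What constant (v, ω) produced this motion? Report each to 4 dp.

v = 1.5000, ω = 0.0000

Δθ = 1.047198 − 1.047198 = 0.000000
ω = Δθ/dt = 0.000000/0.5 = 0.0000
ω = 0 → v = (Δx·cos θ + Δy·sin θ)/dt = 1.5000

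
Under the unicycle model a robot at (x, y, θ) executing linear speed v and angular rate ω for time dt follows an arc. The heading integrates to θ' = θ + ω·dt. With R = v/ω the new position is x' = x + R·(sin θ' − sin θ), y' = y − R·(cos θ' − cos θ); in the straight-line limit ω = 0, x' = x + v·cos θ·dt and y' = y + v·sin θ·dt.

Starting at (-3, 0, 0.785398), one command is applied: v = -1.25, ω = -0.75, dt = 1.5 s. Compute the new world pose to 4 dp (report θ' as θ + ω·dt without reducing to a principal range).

θ' = 0.7854 + -0.75·1.5 = -0.3396
R = v/ω = -1.25/-0.75 = 1.6667
x' = -3 + 1.6667·(sin -0.3396 − sin 0.7854) = -4.7337
y' = 0 − 1.6667·(cos -0.3396 − cos 0.7854) = -0.3930

(-4.7337, -0.3930, -0.3396)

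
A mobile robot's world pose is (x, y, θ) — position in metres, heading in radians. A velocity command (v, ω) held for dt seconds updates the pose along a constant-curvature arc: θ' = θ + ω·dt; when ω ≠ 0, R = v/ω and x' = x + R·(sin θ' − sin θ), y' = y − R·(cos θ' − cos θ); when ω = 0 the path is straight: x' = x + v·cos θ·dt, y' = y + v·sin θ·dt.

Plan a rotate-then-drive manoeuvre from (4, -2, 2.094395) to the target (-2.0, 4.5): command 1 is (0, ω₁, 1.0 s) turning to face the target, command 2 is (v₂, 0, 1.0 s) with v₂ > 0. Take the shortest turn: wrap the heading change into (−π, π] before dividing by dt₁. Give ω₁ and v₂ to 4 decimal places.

ω₁ = 0.2218, v₂ = 8.8459

heading to target = atan2(4.5−-2, -2−4) = 2.3162
Δθ = wrap(2.3162 − 2.0944) = 0.2218; ω₁ = Δθ/dt₁ = 0.2218
distance = √((-2−4)² + (4.5−-2)²) = 8.8459; v₂ = distance/dt₂ = 8.8459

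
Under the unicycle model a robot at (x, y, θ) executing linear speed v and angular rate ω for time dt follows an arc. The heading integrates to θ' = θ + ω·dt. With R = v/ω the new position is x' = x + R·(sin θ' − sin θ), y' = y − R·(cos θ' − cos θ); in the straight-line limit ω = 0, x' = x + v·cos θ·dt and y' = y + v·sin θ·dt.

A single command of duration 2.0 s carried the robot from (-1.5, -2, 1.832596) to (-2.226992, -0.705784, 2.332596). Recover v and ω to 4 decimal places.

Δθ = 2.332596 − 1.832596 = 0.500000
ω = Δθ/dt = 0.500000/2.0 = 0.2500
R = −Δy/(cos θ' − cos θ) = 3.0000
v = R·ω = 3.0000·0.2500 = 0.7500

v = 0.7500, ω = 0.2500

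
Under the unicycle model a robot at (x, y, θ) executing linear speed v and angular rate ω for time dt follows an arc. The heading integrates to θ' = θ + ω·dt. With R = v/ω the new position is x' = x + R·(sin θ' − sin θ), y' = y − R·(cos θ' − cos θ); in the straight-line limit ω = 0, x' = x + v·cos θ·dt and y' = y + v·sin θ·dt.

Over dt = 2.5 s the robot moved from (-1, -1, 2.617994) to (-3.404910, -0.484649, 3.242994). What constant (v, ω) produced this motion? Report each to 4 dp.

v = 1.0000, ω = 0.2500

Δθ = 3.242994 − 2.617994 = 0.625000
ω = Δθ/dt = 0.625000/2.5 = 0.2500
R = Δx/(sin θ' − sin θ) = 4.0000
v = R·ω = 4.0000·0.2500 = 1.0000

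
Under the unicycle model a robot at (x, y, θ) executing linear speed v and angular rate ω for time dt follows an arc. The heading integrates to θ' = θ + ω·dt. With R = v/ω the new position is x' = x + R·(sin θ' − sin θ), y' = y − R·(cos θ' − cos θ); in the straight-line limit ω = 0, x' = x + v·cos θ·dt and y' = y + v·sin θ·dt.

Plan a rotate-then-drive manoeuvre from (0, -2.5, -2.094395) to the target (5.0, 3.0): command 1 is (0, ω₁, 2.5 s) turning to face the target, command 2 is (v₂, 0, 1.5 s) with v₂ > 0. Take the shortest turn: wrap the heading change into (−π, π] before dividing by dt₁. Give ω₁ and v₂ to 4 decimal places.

heading to target = atan2(3−-2.5, 5−0) = 0.8330
Δθ = wrap(0.8330 − -2.0944) = 2.9274; ω₁ = Δθ/dt₁ = 1.1710
distance = √((5−0)² + (3−-2.5)²) = 7.4330; v₂ = distance/dt₂ = 4.9554

ω₁ = 1.1710, v₂ = 4.9554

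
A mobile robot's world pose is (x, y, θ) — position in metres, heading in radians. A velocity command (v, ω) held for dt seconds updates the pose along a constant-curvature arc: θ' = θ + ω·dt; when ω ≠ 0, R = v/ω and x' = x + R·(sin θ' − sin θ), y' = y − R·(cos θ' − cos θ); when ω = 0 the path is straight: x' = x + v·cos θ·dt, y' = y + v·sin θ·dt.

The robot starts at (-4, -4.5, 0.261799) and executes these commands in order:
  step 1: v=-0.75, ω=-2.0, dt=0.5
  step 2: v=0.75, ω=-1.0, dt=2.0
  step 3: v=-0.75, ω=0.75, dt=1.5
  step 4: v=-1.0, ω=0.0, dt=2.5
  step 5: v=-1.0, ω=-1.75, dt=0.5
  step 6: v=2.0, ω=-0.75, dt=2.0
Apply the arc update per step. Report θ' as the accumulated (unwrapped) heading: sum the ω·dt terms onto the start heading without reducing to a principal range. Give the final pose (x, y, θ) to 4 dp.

(-7.2421, -1.5045, -3.9882)

step 1: θ'=-0.7382 (R=0.3750) → pose (-4.3494, -4.4152, -0.7382)
step 2: θ'=-2.7382 (R=-0.7500) → pose (-4.5597, -5.6597, -2.7382)
step 3: θ'=-1.6132 (R=-1.0000) → pose (-3.9532, -4.7824, -1.6132)
step 4: θ'=-1.6132 (straight) → pose (-3.8472, -2.2846, -1.6132)
step 5: θ'=-2.4882 (R=0.5714) → pose (-3.6236, -1.8551, -2.4882)
step 6: θ'=-3.9882 (R=-2.6667) → pose (-7.2421, -1.5045, -3.9882)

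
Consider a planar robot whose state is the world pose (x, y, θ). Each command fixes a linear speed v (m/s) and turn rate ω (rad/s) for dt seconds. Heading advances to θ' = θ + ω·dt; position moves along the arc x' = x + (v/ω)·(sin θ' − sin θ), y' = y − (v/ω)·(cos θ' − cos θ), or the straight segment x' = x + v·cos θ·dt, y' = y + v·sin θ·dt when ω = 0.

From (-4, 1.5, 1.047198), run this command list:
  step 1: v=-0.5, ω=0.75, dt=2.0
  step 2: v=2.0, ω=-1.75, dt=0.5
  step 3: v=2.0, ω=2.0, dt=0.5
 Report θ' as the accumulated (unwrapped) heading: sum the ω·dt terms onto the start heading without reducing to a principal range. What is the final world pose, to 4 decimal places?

step 1: θ'=2.5472 (R=-0.6667) → pose (-3.7960, 0.6143, 2.5472)
step 2: θ'=1.6722 (R=-1.1429) → pose (-4.2930, 1.4455, 1.6722)
step 3: θ'=2.6722 (R=1.0000) → pose (-4.8355, 2.2361, 2.6722)

(-4.8355, 2.2361, 2.6722)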